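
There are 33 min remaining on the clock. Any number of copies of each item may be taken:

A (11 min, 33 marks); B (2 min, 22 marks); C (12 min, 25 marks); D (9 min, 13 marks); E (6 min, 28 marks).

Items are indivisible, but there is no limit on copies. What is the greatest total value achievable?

352 marks

Best value-per-unit is B at 22/2, and filling with it alone uses time 16×2=32. No mix of the others beats 16×22 = 352.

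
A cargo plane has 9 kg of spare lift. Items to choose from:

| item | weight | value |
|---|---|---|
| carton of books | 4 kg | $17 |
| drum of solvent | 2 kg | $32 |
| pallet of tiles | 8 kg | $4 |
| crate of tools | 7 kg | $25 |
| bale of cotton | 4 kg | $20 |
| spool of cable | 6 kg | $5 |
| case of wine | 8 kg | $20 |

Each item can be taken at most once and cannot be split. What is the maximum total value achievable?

$57

This is a 0/1 knapsack; check combinations near the capacity.
- drum of solvent+crate of tools: weight 2+7=9, value 32+25=57
- drum of solvent+bale of cotton: weight 2+4=6, value 32+20=52
- carton of books+drum of solvent: weight 4+2=6, value 17+32=49
- carton of books+bale of cotton: weight 4+4=8, value 17+20=37
- drum of solvent+spool of cable: weight 2+6=8, value 32+5=37
Best: $57.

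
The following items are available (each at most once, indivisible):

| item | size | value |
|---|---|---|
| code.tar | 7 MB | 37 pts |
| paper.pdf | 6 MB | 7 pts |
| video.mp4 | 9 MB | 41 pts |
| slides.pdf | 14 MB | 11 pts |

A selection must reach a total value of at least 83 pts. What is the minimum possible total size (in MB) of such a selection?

22

Subsets with value ≥ 83, sorted by total size:
- code.tar+paper.pdf+video.mp4: size 22, value 85
- code.tar+video.mp4+slides.pdf: size 30, value 89
- code.tar+paper.pdf+video.mp4+slides.pdf: size 36, value 96
Minimum size: 22 MB.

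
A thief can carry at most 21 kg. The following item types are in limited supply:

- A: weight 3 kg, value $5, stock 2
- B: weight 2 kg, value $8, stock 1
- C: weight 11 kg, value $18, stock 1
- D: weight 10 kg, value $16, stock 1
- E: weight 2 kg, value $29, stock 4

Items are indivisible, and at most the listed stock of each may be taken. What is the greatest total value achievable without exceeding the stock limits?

$142

Best selections within weight 21 and stock limits:
- 1×B + 1×C + 4×E: weight 21, value 142
- 1×B + 1×D + 4×E: weight 20, value 140
- 1×A + 1×D + 4×E: weight 21, value 137
Best: $142.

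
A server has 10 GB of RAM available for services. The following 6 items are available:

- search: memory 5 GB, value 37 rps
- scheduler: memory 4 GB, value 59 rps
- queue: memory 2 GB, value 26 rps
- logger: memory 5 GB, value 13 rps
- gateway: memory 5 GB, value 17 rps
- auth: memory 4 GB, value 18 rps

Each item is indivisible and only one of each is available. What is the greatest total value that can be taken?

103 rps

Check high-value combinations within 10 GB:
- scheduler+queue+auth: memory 4+2+4=10, value 59+26+18=103
- search+scheduler: memory 5+4=9, value 37+59=96
- scheduler+queue: memory 4+2=6, value 59+26=85
- scheduler+auth: memory 4+4=8, value 59+18=77
Best: 103 rps.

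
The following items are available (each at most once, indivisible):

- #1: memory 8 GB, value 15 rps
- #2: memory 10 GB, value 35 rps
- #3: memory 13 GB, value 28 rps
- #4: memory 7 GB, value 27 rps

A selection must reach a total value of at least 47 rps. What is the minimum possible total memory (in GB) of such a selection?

17

Subsets with value ≥ 47, sorted by total memory:
- #2+#4: memory 17, value 62
- #1+#2: memory 18, value 50
Minimum memory: 17 GB.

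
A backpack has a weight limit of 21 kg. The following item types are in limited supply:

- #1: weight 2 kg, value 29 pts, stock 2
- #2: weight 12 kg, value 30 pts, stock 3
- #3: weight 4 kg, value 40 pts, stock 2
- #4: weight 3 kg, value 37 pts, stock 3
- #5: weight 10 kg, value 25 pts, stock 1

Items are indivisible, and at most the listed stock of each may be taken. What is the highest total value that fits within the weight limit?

Top feasible selections:
- 2×#1 + 2×#3 + 3×#4: weight 21, value 249
- 1×#1 + 2×#3 + 3×#4: weight 19, value 220
- 2×#1 + 2×#3 + 2×#4: weight 18, value 212
- 2×#1 + 1×#3 + 3×#4: weight 17, value 209
Best: 249 pts.

249 pts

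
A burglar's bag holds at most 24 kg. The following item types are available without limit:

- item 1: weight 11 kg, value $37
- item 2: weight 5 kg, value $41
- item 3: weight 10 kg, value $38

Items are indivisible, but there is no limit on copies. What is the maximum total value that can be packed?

Best value-per-unit is item 2 at 41/5, and filling with it alone uses weight 4×5=20. No mix of the others beats 4×41 = 164.

$164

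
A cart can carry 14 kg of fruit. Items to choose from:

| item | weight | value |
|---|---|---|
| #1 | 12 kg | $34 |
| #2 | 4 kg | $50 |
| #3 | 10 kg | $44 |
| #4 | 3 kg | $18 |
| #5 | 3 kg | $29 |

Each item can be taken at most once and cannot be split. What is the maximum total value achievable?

Check high-value combinations within 14 kg:
- #2+#4+#5: weight 4+3+3=10, value 50+18+29=97
- #2+#3: weight 4+10=14, value 50+44=94
- #2+#5: weight 4+3=7, value 50+29=79
Best: $97.

$97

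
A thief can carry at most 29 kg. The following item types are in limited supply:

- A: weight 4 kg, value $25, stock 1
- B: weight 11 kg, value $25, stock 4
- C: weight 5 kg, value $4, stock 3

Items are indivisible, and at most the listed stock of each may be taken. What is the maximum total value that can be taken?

Best selections within weight 29 and stock limits:
- 1×A + 2×B: weight 26, value 75
- 1×A + 1×B + 2×C: weight 25, value 58
- 1×A + 1×B + 1×C: weight 20, value 54
Best: $75.

$75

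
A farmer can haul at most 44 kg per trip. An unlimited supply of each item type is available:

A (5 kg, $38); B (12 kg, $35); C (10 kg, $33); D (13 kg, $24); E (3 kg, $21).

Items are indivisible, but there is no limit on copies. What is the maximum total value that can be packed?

$329

Best value-per-unit is A at 38/5; filling with it alone gives 8×38 = 304.
Optimal mix: 7×A + 3×E → weight 44, value 329.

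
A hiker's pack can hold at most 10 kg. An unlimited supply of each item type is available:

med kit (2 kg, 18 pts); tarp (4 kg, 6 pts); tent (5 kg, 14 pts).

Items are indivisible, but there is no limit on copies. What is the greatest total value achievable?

Best value-per-unit is med kit at 18/2, and filling with it alone uses weight 5×2=10. No mix of the others beats 5×18 = 90.

90 pts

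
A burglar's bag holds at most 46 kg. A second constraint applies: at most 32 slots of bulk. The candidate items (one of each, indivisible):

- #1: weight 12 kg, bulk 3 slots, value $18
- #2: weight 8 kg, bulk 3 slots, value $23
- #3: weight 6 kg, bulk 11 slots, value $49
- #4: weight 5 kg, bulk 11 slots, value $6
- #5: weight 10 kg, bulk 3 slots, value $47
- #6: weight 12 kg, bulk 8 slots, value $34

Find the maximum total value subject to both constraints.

$153

Feasible sets respecting both limits:
- #2+#3+#5+#6: weight 36, bulk 25, value 153
- #1+#3+#5+#6: weight 40, bulk 25, value 148
- #1+#2+#3+#4+#5: weight 41, bulk 31, value 143
- #1+#2+#3+#5: weight 36, bulk 20, value 137
Best: $153.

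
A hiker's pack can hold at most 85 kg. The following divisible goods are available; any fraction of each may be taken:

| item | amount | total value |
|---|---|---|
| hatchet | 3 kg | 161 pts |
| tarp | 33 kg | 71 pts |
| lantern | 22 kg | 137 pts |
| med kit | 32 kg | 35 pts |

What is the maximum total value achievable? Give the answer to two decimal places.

398.53

Take in order of value per unit:
- hatchet (161/3 per unit): all 3 → value 161, running total 161.00
- lantern (137/22 per unit): all 22 → value 137, running total 298.00
- tarp (71/33 per unit): all 33 → value 71, running total 369.00
- med kit (35/32 per unit): 27 of 32 → value 27×35/32 = 29.5313, running total 398.53
Total 398.53.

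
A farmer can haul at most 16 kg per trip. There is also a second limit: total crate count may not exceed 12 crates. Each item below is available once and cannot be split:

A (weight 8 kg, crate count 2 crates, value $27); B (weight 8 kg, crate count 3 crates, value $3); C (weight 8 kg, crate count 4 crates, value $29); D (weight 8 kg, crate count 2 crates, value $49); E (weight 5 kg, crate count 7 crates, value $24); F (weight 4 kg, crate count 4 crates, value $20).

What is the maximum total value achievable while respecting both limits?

Feasible sets respecting both limits:
- C+D: weight 16, crate count 6, value 78
- A+D: weight 16, crate count 4, value 76
- D+E: weight 13, crate count 9, value 73
Best: $78.

$78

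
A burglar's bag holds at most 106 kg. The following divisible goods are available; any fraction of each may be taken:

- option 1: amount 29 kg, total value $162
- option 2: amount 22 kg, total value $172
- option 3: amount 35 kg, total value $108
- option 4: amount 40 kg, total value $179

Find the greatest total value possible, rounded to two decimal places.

Take in order of value per unit:
- option 2 (172/22 per unit): all 22 → value 172, running total 172.00
- option 1 (162/29 per unit): all 29 → value 162, running total 334.00
- option 4 (179/40 per unit): all 40 → value 179, running total 513.00
- option 3 (108/35 per unit): 15 of 35 → value 15×108/35 = 46.2857, running total 559.29
Total 559.29.

559.29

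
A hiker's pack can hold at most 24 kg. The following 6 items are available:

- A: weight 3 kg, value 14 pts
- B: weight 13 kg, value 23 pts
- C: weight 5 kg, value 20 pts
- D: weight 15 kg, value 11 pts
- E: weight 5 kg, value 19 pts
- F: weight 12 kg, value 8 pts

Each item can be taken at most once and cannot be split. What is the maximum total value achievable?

62 pts

Check high-value combinations within 24 kg:
- B+C+E: weight 13+5+5=23, value 23+20+19=62
- A+B+C: weight 3+13+5=21, value 14+23+20=57
- A+B+E: weight 3+13+5=21, value 14+23+19=56
- A+C+E: weight 3+5+5=13, value 14+20+19=53
- C+E+F: weight 5+5+12=22, value 20+19+8=47
Best: 62 pts.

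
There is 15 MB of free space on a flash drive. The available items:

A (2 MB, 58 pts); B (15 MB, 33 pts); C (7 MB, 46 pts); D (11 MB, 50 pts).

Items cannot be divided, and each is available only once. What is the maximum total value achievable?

108 pts

This is a 0/1 knapsack; check combinations near the capacity.
- A+D: size 2+11=13, value 58+50=108
- A+C: size 2+7=9, value 58+46=104
- A: size 2, value 58
- D: size 11, value 50
Best: 108 pts.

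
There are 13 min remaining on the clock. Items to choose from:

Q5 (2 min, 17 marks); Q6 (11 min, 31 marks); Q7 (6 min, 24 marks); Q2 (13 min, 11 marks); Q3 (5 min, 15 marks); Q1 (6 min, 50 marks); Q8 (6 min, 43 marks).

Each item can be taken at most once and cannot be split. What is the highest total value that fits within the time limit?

Check high-value combinations within 13 min:
- Q1+Q8: time 6+6=12, value 50+43=93
- Q5+Q3+Q1: time 2+5+6=13, value 17+15+50=82
- Q5+Q3+Q8: time 2+5+6=13, value 17+15+43=75
- Q7+Q1: time 6+6=12, value 24+50=74
- Q5+Q1: time 2+6=8, value 17+50=67
Best: 93 marks.

93 marks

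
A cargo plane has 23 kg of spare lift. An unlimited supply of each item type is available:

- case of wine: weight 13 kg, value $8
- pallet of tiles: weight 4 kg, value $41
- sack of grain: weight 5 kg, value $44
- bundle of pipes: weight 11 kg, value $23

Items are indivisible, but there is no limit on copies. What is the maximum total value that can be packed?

Best value-per-unit is pallet of tiles at 41/4; filling with it alone gives 5×41 = 205.
Optimal mix: 2×pallet of tiles + 3×sack of grain → weight 23, value 214.

$214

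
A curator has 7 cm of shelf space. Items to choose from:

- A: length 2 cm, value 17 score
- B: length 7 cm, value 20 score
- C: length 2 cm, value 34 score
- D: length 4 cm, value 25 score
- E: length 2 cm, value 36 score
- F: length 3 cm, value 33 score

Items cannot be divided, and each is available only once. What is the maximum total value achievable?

Check high-value combinations within 7 cm:
- C+E+F: length 2+2+3=7, value 34+36+33=103
- A+C+E: length 2+2+2=6, value 17+34+36=87
- A+E+F: length 2+2+3=7, value 17+36+33=86
- A+C+F: length 2+2+3=7, value 17+34+33=84
Best: 103 score.

103 score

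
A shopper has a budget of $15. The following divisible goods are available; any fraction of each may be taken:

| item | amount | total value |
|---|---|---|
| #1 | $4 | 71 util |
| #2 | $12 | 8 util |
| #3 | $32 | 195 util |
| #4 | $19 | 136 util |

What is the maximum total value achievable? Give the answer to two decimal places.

Take in order of value per unit:
- #1 (71/4 per unit): all 4 → value 71, running total 71.00
- #4 (136/19 per unit): 11 of 19 → value 11×136/19 = 78.7368, running total 149.74
Total 149.74.

149.74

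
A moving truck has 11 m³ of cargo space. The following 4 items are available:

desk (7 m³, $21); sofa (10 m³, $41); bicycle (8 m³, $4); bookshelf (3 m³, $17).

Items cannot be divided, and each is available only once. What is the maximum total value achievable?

$41

Check high-value combinations within 11 m³:
- sofa: volume 10, value 41
- desk+bookshelf: volume 7+3=10, value 21+17=38
- desk: volume 7, value 21
- bicycle+bookshelf: volume 8+3=11, value 4+17=21
- bookshelf: volume 3, value 17
Best: $41.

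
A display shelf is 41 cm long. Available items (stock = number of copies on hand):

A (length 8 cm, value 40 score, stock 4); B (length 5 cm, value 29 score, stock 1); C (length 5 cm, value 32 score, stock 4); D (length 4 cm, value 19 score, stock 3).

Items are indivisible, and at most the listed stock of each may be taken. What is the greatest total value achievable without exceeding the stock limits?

237 score

Top feasible selections:
- 2×A + 1×B + 4×C: length 41, value 237
- 1×A + 1×B + 4×C + 2×D: length 41, value 235
- 2×A + 4×C + 1×D: length 40, value 227
Best: 237 score.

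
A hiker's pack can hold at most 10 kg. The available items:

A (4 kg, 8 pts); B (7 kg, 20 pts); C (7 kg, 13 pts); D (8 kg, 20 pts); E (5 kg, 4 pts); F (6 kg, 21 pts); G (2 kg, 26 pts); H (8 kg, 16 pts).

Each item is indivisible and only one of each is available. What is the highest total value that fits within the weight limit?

Check high-value combinations within 10 kg:
- F+G: weight 6+2=8, value 21+26=47
- B+G: weight 7+2=9, value 20+26=46
- D+G: weight 8+2=10, value 20+26=46
Best: 47 pts.

47 pts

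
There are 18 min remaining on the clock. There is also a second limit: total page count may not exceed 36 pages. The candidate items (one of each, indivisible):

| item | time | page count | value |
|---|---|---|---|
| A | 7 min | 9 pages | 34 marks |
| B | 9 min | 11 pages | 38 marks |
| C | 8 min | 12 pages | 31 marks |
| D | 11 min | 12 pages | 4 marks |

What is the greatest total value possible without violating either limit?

72 marks

Feasible sets respecting both limits:
- A+B: time 16, page count 20, value 72
- B+C: time 17, page count 23, value 69
- A+C: time 15, page count 21, value 65
- B: time 9, page count 11, value 38
Best: 72 marks.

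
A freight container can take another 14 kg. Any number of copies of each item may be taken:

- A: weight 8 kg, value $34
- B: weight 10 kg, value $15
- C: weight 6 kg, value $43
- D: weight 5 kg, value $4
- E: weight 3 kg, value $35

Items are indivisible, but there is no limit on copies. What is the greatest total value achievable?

Best value-per-unit is E at 35/3, and filling with it alone uses weight 4×3=12. No mix of the others beats 4×35 = 140.

$140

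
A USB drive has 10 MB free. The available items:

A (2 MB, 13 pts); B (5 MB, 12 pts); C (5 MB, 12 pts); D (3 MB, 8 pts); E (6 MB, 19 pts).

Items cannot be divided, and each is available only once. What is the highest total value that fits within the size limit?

Check high-value combinations within 10 MB:
- A+B+D: size 2+5+3=10, value 13+12+8=33
- A+C+D: size 2+5+3=10, value 13+12+8=33
- A+E: size 2+6=8, value 13+19=32
- D+E: size 3+6=9, value 8+19=27
- A+B: size 2+5=7, value 13+12=25
Best: 33 pts.

33 pts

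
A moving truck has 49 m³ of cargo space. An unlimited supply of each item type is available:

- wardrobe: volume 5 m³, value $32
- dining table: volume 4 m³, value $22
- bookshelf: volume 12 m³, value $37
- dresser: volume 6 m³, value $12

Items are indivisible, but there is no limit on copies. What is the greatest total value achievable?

Best value-per-unit is wardrobe at 32/5; filling with it alone gives 9×32 = 288.
Optimal mix: 9×wardrobe + 1×dining table → volume 49, value 310.

$310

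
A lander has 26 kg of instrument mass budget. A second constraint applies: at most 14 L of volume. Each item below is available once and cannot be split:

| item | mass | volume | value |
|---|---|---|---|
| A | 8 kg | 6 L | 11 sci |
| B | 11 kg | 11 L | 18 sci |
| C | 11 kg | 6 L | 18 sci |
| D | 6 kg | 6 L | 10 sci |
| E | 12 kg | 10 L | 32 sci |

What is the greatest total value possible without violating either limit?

Feasible sets respecting both limits:
- E: mass 12, volume 10, value 32
- A+C: mass 19, volume 12, value 29
- C+D: mass 17, volume 12, value 28
- A+D: mass 14, volume 12, value 21
Best: 32 sci.

32 sci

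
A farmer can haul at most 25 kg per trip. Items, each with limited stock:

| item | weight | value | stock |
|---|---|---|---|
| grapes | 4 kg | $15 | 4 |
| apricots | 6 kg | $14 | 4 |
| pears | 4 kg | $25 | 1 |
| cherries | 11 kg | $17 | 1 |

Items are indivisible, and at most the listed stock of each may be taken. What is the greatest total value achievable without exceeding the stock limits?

$85

Top feasible selections:
- 4×grapes + 1×pears: weight 20, value 85
- 3×grapes + 1×apricots + 1×pears: weight 22, value 84
Best: $85.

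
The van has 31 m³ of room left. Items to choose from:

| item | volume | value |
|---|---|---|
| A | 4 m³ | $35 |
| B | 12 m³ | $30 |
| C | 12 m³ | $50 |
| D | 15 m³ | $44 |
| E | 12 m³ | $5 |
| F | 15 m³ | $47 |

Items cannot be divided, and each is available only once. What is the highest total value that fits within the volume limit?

$132

Check high-value combinations within 31 m³:
- A+C+F: volume 4+12+15=31, value 35+50+47=132
- A+C+D: volume 4+12+15=31, value 35+50+44=129
- A+B+C: volume 4+12+12=28, value 35+30+50=115
Best: $132.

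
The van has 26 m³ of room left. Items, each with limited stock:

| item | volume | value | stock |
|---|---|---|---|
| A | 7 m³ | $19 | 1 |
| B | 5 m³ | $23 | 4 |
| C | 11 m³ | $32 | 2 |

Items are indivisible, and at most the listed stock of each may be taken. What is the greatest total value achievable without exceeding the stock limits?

Top feasible selections:
- 3×B + 1×C: volume 26, value 101
- 4×B: volume 20, value 92
- 1×A + 3×B: volume 22, value 88
- 2×B + 1×C: volume 21, value 78
Best: $101.

$101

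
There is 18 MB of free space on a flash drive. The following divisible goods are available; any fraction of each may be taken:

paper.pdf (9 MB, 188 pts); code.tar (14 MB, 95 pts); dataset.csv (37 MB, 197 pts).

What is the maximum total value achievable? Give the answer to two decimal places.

249.07

Take in order of value per unit:
- paper.pdf (188/9 per unit): all 9 → value 188, running total 188.00
- code.tar (95/14 per unit): 9 of 14 → value 9×95/14 = 61.0714, running total 249.07
Total 249.07.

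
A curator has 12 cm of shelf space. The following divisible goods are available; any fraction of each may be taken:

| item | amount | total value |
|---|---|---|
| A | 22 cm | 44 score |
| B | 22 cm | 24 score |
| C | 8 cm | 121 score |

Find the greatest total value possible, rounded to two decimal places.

Take in order of value per unit:
- C (121/8 per unit): all 8 → value 121, running total 121.00
- A (44/22 per unit): 4 of 22 → value 4×44/22 = 8.0000, running total 129.00
Total 129.00.

129.00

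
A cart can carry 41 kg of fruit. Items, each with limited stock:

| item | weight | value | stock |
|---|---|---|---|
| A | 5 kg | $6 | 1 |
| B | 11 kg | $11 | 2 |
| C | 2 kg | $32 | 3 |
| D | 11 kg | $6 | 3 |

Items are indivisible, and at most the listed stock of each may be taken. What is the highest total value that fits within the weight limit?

$124

Top feasible selections:
- 1×A + 2×B + 3×C: weight 33, value 124
- 2×B + 3×C + 1×D: weight 39, value 124
- 1×A + 1×B + 3×C + 1×D: weight 33, value 119
- 1×B + 3×C + 2×D: weight 39, value 119
Best: $124.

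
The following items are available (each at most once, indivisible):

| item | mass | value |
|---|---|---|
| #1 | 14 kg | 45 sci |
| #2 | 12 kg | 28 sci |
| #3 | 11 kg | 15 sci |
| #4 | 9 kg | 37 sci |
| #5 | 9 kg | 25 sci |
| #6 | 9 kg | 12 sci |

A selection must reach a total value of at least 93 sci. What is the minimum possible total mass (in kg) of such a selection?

32

Subsets with value ≥ 93, sorted by total mass:
- #1+#4+#5: mass 32, value 107
- #1+#4+#6: mass 32, value 94
- #1+#3+#4: mass 34, value 97
Minimum mass: 32 kg.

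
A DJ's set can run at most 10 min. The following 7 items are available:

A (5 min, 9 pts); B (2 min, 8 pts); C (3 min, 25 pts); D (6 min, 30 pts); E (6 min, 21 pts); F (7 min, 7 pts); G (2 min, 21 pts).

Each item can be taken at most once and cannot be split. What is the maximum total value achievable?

59 pts

Check high-value combinations within 10 min:
- B+D+G: duration 2+6+2=10, value 8+30+21=59
- C+D: duration 3+6=9, value 25+30=55
- A+C+G: duration 5+3+2=10, value 9+25+21=55
- B+C+G: duration 2+3+2=7, value 8+25+21=54
- D+G: duration 6+2=8, value 30+21=51
Best: 59 pts.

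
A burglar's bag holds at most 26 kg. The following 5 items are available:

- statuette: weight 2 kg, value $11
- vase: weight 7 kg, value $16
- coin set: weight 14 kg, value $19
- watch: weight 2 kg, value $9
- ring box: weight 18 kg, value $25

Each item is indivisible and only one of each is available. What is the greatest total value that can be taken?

$55

This is a 0/1 knapsack; check combinations near the capacity.
- statuette+vase+coin set+watch: weight 2+7+14+2=25, value 11+16+19+9=55
- statuette+vase+coin set: weight 2+7+14=23, value 11+16+19=46
- statuette+watch+ring box: weight 2+2+18=22, value 11+9+25=45
- vase+coin set+watch: weight 7+14+2=23, value 16+19+9=44
- vase+ring box: weight 7+18=25, value 16+25=41
Best: $55.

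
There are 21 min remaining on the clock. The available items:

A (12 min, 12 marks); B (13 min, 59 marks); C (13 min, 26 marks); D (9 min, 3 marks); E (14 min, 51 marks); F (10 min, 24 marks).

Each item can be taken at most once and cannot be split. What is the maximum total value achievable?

59 marks

This is a 0/1 knapsack; check combinations near the capacity.
- B: time 13, value 59
- E: time 14, value 51
- D+F: time 9+10=19, value 3+24=27
Best: 59 marks.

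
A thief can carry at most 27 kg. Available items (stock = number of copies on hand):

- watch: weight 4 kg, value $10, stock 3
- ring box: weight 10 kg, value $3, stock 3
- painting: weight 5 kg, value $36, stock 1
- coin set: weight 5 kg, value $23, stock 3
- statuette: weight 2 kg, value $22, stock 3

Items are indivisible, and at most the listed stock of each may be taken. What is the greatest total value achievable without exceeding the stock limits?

Best selections within weight 27 and stock limits:
- 1×painting + 3×coin set + 3×statuette: weight 26, value 171
- 1×watch + 1×painting + 2×coin set + 3×statuette: weight 25, value 158
- 1×painting + 3×coin set + 2×statuette: weight 24, value 149
Best: $171.

$171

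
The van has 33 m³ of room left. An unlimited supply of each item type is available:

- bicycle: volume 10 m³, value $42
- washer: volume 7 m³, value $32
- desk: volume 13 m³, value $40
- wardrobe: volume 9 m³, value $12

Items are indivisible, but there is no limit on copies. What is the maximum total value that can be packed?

Best value-per-unit is washer at 32/7; filling with it alone gives 4×32 = 128.
Optimal mix: 1×bicycle + 3×washer → volume 31, value 138.

$138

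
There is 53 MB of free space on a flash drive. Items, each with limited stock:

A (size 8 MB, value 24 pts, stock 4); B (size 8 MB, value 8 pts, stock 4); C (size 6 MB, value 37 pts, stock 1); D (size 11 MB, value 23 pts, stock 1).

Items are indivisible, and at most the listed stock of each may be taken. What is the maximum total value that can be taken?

156 pts

Top feasible selections:
- 4×A + 1×C + 1×D: size 49, value 156
- 4×A + 1×B + 1×C: size 46, value 141
Best: 156 pts.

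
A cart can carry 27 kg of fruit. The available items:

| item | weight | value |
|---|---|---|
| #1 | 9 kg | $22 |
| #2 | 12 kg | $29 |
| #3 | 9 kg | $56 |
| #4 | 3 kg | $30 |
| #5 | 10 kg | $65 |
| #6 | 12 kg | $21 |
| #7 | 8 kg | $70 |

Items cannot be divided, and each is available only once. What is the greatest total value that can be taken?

$191

Check high-value combinations within 27 kg:
- #3+#5+#7: weight 9+10+8=27, value 56+65+70=191
- #4+#5+#7: weight 3+10+8=21, value 30+65+70=165
- #1+#5+#7: weight 9+10+8=27, value 22+65+70=157
Best: $191.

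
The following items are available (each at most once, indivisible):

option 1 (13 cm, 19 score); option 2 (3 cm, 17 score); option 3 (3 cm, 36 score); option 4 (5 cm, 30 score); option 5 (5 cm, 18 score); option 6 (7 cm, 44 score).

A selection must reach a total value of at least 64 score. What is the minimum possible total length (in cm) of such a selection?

Subsets with value ≥ 64, sorted by total length:
- option 3+option 4: length 8, value 66
- option 3+option 6: length 10, value 80
- option 2+option 3+option 4: length 11, value 83
Minimum length: 8 cm.

8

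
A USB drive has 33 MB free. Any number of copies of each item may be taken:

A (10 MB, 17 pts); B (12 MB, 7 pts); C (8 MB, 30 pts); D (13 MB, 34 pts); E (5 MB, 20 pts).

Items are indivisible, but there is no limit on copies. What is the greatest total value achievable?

130 pts

Best value-per-unit is E at 20/5; filling with it alone gives 6×20 = 120.
Optimal mix: 1×C + 5×E → size 33, value 130.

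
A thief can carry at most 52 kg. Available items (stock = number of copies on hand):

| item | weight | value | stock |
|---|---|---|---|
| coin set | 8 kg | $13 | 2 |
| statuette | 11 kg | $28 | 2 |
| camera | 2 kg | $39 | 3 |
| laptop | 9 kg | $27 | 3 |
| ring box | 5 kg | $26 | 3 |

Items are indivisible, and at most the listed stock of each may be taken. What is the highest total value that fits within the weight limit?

$278

Top feasible selections:
- 2×statuette + 3×camera + 1×laptop + 3×ring box: weight 52, value 278
- 1×statuette + 3×camera + 2×laptop + 3×ring box: weight 50, value 277
Best: $278.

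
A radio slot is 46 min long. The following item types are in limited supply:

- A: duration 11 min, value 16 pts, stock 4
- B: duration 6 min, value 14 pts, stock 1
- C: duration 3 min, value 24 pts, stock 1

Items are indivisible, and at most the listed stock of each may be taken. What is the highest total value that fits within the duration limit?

Best selections within duration 46 and stock limits:
- 3×A + 1×B + 1×C: duration 42, value 86
- 3×A + 1×C: duration 36, value 72
- 2×A + 1×B + 1×C: duration 31, value 70
- 4×A: duration 44, value 64
Best: 86 pts.

86 pts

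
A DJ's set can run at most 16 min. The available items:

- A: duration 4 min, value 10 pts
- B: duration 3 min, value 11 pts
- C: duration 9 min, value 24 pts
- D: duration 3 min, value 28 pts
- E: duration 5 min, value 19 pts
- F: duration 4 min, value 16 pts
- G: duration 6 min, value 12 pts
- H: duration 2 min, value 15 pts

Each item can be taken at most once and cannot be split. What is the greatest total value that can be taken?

This is a 0/1 knapsack; check combinations near the capacity.
- A+B+D+F+H: duration 4+3+3+4+2=16, value 10+11+28+16+15=80
- D+E+F+H: duration 3+5+4+2=14, value 28+19+16+15=78
- B+D+E+F: duration 3+3+5+4=15, value 11+28+19+16=74
- D+E+G+H: duration 3+5+6+2=16, value 28+19+12+15=74
Best: 80 pts.

80 pts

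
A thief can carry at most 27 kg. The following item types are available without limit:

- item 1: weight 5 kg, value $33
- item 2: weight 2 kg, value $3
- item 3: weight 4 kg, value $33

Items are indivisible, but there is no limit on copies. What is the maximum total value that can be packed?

$201

Best value-per-unit is item 3 at 33/4; filling with it alone gives 6×33 = 198.
Optimal mix: 1×item 1 + 1×item 2 + 5×item 3 → weight 27, value 201.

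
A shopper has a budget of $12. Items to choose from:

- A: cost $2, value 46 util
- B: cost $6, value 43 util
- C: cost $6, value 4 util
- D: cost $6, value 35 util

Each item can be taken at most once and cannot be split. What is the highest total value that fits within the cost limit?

Check high-value combinations within $12:
- A+B: cost 2+6=8, value 46+43=89
- A+D: cost 2+6=8, value 46+35=81
- B+D: cost 6+6=12, value 43+35=78
- A+C: cost 2+6=8, value 46+4=50
- B+C: cost 6+6=12, value 43+4=47
Best: 89 util.

89 util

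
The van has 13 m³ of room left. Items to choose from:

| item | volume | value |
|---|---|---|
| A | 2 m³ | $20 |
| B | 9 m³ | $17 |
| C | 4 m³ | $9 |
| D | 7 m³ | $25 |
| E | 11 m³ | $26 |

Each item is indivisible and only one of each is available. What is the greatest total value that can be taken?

This is a 0/1 knapsack; check combinations near the capacity.
- A+C+D: volume 2+4+7=13, value 20+9+25=54
- A+E: volume 2+11=13, value 20+26=46
- A+D: volume 2+7=9, value 20+25=45
Best: $54.

$54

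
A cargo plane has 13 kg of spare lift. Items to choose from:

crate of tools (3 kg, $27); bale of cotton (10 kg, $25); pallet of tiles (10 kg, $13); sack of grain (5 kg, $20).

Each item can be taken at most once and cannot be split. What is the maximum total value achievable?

$52

This is a 0/1 knapsack; check combinations near the capacity.
- crate of tools+bale of cotton: weight 3+10=13, value 27+25=52
- crate of tools+sack of grain: weight 3+5=8, value 27+20=47
- crate of tools+pallet of tiles: weight 3+10=13, value 27+13=40
- crate of tools: weight 3, value 27
Best: $52.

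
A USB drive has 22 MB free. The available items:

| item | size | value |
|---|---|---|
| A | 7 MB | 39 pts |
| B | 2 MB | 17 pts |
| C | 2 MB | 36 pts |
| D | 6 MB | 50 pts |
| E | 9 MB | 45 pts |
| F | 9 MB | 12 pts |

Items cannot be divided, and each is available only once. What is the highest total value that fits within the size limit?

This is a 0/1 knapsack; check combinations near the capacity.
- B+C+D+E: size 2+2+6+9=19, value 17+36+50+45=148
- A+B+C+D: size 7+2+2+6=17, value 39+17+36+50=142
- A+B+C+E: size 7+2+2+9=20, value 39+17+36+45=137
- A+D+E: size 7+6+9=22, value 39+50+45=134
Best: 148 pts.

148 pts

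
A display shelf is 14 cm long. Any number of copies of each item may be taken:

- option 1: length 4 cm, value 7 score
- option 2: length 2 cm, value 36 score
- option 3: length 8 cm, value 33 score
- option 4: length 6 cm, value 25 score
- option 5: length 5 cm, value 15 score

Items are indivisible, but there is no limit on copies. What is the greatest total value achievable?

Best value-per-unit is option 2 at 36/2, and filling with it alone uses length 7×2=14. No mix of the others beats 7×36 = 252.

252 score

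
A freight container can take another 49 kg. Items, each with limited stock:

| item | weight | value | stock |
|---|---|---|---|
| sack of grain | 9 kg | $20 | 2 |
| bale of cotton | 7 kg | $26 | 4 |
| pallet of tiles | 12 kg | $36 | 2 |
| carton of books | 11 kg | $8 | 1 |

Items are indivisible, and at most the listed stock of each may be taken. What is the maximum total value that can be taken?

Top feasible selections:
- 1×sack of grain + 4×bale of cotton + 1×pallet of tiles: weight 49, value 160
- 3×bale of cotton + 2×pallet of tiles: weight 45, value 150
- 2×sack of grain + 4×bale of cotton: weight 46, value 144
Best: $160.

$160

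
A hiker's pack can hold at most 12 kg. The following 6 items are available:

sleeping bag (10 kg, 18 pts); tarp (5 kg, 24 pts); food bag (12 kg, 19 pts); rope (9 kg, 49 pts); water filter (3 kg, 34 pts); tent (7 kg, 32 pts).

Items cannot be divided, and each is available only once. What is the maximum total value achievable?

83 pts

Check high-value combinations within 12 kg:
- rope+water filter: weight 9+3=12, value 49+34=83
- water filter+tent: weight 3+7=10, value 34+32=66
- tarp+water filter: weight 5+3=8, value 24+34=58
- tarp+tent: weight 5+7=12, value 24+32=56
- rope: weight 9, value 49
Best: 83 pts.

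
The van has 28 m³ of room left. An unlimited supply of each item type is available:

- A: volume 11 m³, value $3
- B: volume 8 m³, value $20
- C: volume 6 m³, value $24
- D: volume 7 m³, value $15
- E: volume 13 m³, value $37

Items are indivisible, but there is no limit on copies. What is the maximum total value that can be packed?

$96

Best value-per-unit is C at 24/6, and filling with it alone uses volume 4×6=24. No mix of the others beats 4×24 = 96.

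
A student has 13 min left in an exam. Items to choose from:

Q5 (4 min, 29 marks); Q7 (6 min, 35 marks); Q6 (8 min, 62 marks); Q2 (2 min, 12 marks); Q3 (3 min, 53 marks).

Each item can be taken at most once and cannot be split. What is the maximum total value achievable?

This is a 0/1 knapsack; check combinations near the capacity.
- Q6+Q2+Q3: time 8+2+3=13, value 62+12+53=127
- Q5+Q7+Q3: time 4+6+3=13, value 29+35+53=117
- Q6+Q3: time 8+3=11, value 62+53=115
Best: 127 marks.

127 marks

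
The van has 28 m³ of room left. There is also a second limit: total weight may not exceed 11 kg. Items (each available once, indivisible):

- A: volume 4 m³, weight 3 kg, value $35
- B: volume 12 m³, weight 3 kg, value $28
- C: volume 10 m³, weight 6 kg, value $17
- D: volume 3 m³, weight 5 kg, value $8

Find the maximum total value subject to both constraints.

Feasible sets respecting both limits:
- A+B+D: volume 19, weight 11, value 71
- A+B: volume 16, weight 6, value 63
- A+C: volume 14, weight 9, value 52
Best: $71.

$71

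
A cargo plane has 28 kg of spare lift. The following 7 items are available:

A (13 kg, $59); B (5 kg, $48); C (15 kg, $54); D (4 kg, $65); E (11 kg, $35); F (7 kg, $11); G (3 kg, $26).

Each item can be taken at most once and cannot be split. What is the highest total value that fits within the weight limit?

Check high-value combinations within 28 kg:
- A+B+D+G: weight 13+5+4+3=25, value 59+48+65+26=198
- B+C+D+G: weight 5+15+4+3=27, value 48+54+65+26=193
- B+D+E+G: weight 5+4+11+3=23, value 48+65+35+26=174
Best: $198.

$198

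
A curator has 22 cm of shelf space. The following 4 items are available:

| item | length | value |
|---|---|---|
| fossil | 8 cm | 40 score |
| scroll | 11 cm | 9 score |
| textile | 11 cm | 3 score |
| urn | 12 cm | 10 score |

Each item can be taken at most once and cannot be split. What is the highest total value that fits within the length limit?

50 score

Check high-value combinations within 22 cm:
- fossil+urn: length 8+12=20, value 40+10=50
- fossil+scroll: length 8+11=19, value 40+9=49
- fossil+textile: length 8+11=19, value 40+3=43
- fossil: length 8, value 40
Best: 50 score.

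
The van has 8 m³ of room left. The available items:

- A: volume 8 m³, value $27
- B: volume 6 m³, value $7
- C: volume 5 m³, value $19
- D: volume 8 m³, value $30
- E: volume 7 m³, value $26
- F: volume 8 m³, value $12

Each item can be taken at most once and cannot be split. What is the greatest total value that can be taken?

$30

Check high-value combinations within 8 m³:
- D: volume 8, value 30
- A: volume 8, value 27
- E: volume 7, value 26
- C: volume 5, value 19
Best: $30.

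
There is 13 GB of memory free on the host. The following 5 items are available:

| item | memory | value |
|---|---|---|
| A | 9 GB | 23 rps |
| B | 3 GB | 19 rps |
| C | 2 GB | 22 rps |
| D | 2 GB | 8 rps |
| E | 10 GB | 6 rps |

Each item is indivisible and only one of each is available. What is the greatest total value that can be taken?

53 rps

This is a 0/1 knapsack; check combinations near the capacity.
- A+C+D: memory 9+2+2=13, value 23+22+8=53
- B+C+D: memory 3+2+2=7, value 19+22+8=49
- A+C: memory 9+2=11, value 23+22=45
- A+B: memory 9+3=12, value 23+19=42
- B+C: memory 3+2=5, value 19+22=41
Best: 53 rps.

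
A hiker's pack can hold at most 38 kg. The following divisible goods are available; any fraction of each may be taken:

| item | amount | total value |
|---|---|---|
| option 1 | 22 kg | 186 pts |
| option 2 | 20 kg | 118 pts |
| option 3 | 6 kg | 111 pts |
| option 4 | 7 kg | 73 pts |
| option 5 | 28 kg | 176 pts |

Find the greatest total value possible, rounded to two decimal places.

Take in order of value per unit:
- option 3 (111/6 per unit): all 6 → value 111, running total 111.00
- option 4 (73/7 per unit): all 7 → value 73, running total 184.00
- option 1 (186/22 per unit): all 22 → value 186, running total 370.00
- option 5 (176/28 per unit): 3 of 28 → value 3×176/28 = 18.8571, running total 388.86
Total 388.86.

388.86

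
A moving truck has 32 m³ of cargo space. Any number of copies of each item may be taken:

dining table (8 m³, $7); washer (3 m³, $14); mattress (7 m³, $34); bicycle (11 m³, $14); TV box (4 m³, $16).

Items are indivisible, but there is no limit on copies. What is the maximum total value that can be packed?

$152

Best value-per-unit is mattress at 34/7; filling with it alone gives 4×34 = 136.
Optimal mix: 6×washer + 2×mattress → volume 32, value 152.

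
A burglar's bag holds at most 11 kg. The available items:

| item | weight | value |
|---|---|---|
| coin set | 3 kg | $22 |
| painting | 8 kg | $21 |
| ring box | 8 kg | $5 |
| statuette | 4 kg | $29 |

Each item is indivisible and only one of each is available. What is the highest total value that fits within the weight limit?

This is a 0/1 knapsack; check combinations near the capacity.
- coin set+statuette: weight 3+4=7, value 22+29=51
- coin set+painting: weight 3+8=11, value 22+21=43
- statuette: weight 4, value 29
Best: $51.

$51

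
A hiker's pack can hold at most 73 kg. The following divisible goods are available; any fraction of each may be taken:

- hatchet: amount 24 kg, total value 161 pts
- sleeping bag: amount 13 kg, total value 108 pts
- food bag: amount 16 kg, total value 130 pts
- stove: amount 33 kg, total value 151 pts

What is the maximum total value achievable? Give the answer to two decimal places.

490.52

Take in order of value per unit:
- sleeping bag (108/13 per unit): all 13 → value 108, running total 108.00
- food bag (130/16 per unit): all 16 → value 130, running total 238.00
- hatchet (161/24 per unit): all 24 → value 161, running total 399.00
- stove (151/33 per unit): 20 of 33 → value 20×151/33 = 91.5152, running total 490.52
Total 490.52.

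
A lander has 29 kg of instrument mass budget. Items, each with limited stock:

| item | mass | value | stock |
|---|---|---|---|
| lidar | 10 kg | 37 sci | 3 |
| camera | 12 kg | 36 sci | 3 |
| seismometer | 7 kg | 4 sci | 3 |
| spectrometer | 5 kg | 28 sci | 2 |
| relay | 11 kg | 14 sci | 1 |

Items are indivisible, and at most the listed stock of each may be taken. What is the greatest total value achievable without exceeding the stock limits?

Top feasible selections:
- 2×lidar + 1×spectrometer: mass 25, value 102
- 1×lidar + 1×camera + 1×spectrometer: mass 27, value 101
- 2×camera + 1×spectrometer: mass 29, value 100
- 1×lidar + 1×seismometer + 2×spectrometer: mass 27, value 97
Best: 102 sci.

102 sci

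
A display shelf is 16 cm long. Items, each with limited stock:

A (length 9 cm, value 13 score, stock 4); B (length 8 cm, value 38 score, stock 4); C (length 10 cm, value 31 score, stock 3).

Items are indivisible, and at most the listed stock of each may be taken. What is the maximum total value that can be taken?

Top feasible selections:
- 2×B: length 16, value 76
- 1×B: length 8, value 38
- 1×C: length 10, value 31
Best: 76 score.

76 score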